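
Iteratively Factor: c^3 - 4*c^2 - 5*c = (c - 5)*(c^2 + c) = (c - 5)*(c + 1)*(c)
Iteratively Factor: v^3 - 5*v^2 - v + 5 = (v - 5)*(v^2 - 1) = (v - 5)*(v + 1)*(v - 1)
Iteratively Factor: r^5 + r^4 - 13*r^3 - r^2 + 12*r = (r + 4)*(r^4 - 3*r^3 - r^2 + 3*r) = (r + 1)*(r + 4)*(r^3 - 4*r^2 + 3*r) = r*(r + 1)*(r + 4)*(r^2 - 4*r + 3) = r*(r - 1)*(r + 1)*(r + 4)*(r - 3)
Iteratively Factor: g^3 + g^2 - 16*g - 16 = (g - 4)*(g^2 + 5*g + 4) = (g - 4)*(g + 1)*(g + 4)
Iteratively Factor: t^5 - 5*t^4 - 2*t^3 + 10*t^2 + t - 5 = (t + 1)*(t^4 - 6*t^3 + 4*t^2 + 6*t - 5) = (t - 1)*(t + 1)*(t^3 - 5*t^2 - t + 5) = (t - 1)*(t + 1)^2*(t^2 - 6*t + 5) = (t - 5)*(t - 1)*(t + 1)^2*(t - 1)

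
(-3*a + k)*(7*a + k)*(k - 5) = -21*a^2*k + 105*a^2 + 4*a*k^2 - 20*a*k + k^3 - 5*k^2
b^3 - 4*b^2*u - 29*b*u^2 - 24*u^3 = (b - 8*u)*(b + u)*(b + 3*u)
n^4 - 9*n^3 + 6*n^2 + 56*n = n*(n - 7)*(n - 4)*(n + 2)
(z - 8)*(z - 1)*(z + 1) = z^3 - 8*z^2 - z + 8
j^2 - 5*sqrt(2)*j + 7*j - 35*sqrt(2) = (j + 7)*(j - 5*sqrt(2))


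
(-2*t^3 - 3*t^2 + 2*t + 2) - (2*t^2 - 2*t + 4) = -2*t^3 - 5*t^2 + 4*t - 2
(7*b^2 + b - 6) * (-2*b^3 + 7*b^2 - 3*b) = -14*b^5 + 47*b^4 - 2*b^3 - 45*b^2 + 18*b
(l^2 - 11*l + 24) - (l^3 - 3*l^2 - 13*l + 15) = -l^3 + 4*l^2 + 2*l + 9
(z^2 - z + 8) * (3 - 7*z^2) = -7*z^4 + 7*z^3 - 53*z^2 - 3*z + 24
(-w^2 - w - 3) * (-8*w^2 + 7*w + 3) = 8*w^4 + w^3 + 14*w^2 - 24*w - 9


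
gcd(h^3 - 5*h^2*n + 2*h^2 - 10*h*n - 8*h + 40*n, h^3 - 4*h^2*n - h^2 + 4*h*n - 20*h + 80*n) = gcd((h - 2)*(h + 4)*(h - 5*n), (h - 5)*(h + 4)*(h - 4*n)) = h + 4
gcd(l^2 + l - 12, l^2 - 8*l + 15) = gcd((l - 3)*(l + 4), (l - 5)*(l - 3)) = l - 3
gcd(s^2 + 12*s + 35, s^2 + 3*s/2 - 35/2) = s + 5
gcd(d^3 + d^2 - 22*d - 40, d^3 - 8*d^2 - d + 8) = 1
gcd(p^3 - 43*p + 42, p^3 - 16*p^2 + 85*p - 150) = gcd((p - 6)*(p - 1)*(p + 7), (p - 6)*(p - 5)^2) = p - 6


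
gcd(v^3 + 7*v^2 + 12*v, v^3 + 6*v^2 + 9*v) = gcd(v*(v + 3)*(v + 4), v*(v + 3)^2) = v^2 + 3*v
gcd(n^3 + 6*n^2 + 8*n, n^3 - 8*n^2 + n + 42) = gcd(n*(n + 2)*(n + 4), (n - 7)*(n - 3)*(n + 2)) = n + 2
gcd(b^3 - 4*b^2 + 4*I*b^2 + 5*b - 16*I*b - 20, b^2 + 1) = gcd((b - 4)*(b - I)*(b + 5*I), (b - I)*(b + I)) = b - I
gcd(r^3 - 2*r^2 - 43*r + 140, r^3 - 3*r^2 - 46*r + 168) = r^2 + 3*r - 28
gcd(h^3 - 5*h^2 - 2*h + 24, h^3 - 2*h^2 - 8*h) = h^2 - 2*h - 8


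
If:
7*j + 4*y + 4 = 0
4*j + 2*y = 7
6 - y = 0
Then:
No Solution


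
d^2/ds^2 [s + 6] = 0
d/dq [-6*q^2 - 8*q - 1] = -12*q - 8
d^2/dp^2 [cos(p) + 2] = -cos(p)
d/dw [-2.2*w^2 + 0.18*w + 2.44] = 0.18 - 4.4*w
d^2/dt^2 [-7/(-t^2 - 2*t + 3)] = 14*(-t^2 - 2*t + 4*(t + 1)^2 + 3)/(t^2 + 2*t - 3)^3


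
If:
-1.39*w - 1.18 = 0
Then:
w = -0.85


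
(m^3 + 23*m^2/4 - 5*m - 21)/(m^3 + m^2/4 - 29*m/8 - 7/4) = 2*(m + 6)/(2*m + 1)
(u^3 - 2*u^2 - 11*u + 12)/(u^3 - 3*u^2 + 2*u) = (u^2 - u - 12)/(u*(u - 2))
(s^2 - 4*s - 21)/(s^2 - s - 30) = (-s^2 + 4*s + 21)/(-s^2 + s + 30)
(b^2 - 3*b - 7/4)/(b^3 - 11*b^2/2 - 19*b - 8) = (b - 7/2)/(b^2 - 6*b - 16)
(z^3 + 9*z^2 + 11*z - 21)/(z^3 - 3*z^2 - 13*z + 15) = (z + 7)/(z - 5)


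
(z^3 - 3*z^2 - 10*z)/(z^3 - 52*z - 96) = z*(z - 5)/(z^2 - 2*z - 48)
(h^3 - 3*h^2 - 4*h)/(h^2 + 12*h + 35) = h*(h^2 - 3*h - 4)/(h^2 + 12*h + 35)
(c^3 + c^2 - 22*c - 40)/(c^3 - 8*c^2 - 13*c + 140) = (c + 2)/(c - 7)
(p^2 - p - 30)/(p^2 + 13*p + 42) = (p^2 - p - 30)/(p^2 + 13*p + 42)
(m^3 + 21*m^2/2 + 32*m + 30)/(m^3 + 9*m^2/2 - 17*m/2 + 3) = (2*m^2 + 9*m + 10)/(2*m^2 - 3*m + 1)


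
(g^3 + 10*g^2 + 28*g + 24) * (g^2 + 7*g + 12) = g^5 + 17*g^4 + 110*g^3 + 340*g^2 + 504*g + 288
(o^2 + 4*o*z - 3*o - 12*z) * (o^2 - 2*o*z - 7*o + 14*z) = o^4 + 2*o^3*z - 10*o^3 - 8*o^2*z^2 - 20*o^2*z + 21*o^2 + 80*o*z^2 + 42*o*z - 168*z^2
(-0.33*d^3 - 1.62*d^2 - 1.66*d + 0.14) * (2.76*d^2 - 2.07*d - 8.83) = -0.9108*d^5 - 3.7881*d^4 + 1.6857*d^3 + 18.1272*d^2 + 14.368*d - 1.2362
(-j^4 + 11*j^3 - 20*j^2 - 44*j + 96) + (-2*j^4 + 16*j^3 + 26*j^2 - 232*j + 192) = -3*j^4 + 27*j^3 + 6*j^2 - 276*j + 288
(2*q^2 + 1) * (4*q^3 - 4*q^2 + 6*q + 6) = 8*q^5 - 8*q^4 + 16*q^3 + 8*q^2 + 6*q + 6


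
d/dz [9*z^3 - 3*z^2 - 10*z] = 27*z^2 - 6*z - 10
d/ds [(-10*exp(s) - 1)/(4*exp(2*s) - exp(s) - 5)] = ((8*exp(s) - 1)*(10*exp(s) + 1) - 40*exp(2*s) + 10*exp(s) + 50)*exp(s)/(-4*exp(2*s) + exp(s) + 5)^2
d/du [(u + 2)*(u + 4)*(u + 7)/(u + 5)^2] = (u^3 + 15*u^2 + 80*u + 138)/(u^3 + 15*u^2 + 75*u + 125)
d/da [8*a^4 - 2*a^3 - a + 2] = 32*a^3 - 6*a^2 - 1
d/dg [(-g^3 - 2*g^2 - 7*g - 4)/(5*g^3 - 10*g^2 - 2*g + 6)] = 2*(10*g^4 + 37*g^3 - 12*g^2 - 52*g - 25)/(25*g^6 - 100*g^5 + 80*g^4 + 100*g^3 - 116*g^2 - 24*g + 36)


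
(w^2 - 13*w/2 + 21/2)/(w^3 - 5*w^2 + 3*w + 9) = (w - 7/2)/(w^2 - 2*w - 3)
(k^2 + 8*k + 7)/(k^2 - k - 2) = (k + 7)/(k - 2)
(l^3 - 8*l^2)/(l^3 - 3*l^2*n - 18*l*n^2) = l*(8 - l)/(-l^2 + 3*l*n + 18*n^2)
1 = 1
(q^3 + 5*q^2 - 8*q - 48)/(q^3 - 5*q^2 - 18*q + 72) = (q + 4)/(q - 6)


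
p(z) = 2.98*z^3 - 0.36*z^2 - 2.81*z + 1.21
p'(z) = 8.94*z^2 - 0.72*z - 2.81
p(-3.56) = -127.80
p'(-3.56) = 113.06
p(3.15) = 81.93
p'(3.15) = 83.63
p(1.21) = 2.56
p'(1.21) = 9.41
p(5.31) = 422.31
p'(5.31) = 245.44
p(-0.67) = 2.03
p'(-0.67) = 1.69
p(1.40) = 4.75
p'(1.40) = 13.70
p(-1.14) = -0.47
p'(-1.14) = 9.63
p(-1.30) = -2.29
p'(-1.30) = 13.23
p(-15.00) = -10095.14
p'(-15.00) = 2019.49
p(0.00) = 1.21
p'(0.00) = -2.81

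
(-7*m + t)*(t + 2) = -7*m*t - 14*m + t^2 + 2*t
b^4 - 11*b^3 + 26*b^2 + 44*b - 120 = (b - 6)*(b - 5)*(b - 2)*(b + 2)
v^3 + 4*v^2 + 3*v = v*(v + 1)*(v + 3)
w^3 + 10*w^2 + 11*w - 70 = (w - 2)*(w + 5)*(w + 7)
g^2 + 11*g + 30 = (g + 5)*(g + 6)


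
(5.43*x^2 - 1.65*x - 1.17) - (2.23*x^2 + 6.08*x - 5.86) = 3.2*x^2 - 7.73*x + 4.69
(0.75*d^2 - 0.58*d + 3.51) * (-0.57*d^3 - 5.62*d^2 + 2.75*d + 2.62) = -0.4275*d^5 - 3.8844*d^4 + 3.3214*d^3 - 19.3562*d^2 + 8.1329*d + 9.1962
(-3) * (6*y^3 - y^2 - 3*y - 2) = -18*y^3 + 3*y^2 + 9*y + 6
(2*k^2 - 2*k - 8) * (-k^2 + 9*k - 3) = -2*k^4 + 20*k^3 - 16*k^2 - 66*k + 24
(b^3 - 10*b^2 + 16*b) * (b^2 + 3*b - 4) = b^5 - 7*b^4 - 18*b^3 + 88*b^2 - 64*b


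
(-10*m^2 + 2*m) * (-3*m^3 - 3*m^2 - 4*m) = 30*m^5 + 24*m^4 + 34*m^3 - 8*m^2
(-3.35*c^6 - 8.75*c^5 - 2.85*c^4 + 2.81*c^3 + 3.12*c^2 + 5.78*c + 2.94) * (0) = 0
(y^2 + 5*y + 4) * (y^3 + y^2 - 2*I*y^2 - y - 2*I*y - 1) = y^5 + 6*y^4 - 2*I*y^4 + 8*y^3 - 12*I*y^3 - 2*y^2 - 18*I*y^2 - 9*y - 8*I*y - 4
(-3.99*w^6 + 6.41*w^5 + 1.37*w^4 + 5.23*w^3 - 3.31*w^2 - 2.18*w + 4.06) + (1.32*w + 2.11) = -3.99*w^6 + 6.41*w^5 + 1.37*w^4 + 5.23*w^3 - 3.31*w^2 - 0.86*w + 6.17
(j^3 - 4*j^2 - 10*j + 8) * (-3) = -3*j^3 + 12*j^2 + 30*j - 24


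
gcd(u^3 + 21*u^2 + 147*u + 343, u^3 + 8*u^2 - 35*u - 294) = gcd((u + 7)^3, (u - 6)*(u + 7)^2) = u^2 + 14*u + 49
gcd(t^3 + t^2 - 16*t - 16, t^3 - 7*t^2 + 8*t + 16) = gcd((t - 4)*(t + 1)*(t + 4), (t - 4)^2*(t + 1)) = t^2 - 3*t - 4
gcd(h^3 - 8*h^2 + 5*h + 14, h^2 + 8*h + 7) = h + 1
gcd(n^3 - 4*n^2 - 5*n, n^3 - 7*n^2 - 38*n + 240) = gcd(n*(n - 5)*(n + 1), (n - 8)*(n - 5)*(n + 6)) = n - 5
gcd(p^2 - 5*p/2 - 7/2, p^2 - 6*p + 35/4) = p - 7/2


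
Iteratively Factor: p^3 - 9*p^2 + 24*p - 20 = (p - 2)*(p^2 - 7*p + 10) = (p - 5)*(p - 2)*(p - 2)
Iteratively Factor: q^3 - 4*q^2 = (q)*(q^2 - 4*q) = q^2*(q - 4)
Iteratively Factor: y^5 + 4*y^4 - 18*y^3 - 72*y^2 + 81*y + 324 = (y - 3)*(y^4 + 7*y^3 + 3*y^2 - 63*y - 108) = (y - 3)*(y + 3)*(y^3 + 4*y^2 - 9*y - 36) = (y - 3)*(y + 3)^2*(y^2 + y - 12) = (y - 3)^2*(y + 3)^2*(y + 4)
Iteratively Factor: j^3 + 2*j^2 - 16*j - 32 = (j + 2)*(j^2 - 16) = (j - 4)*(j + 2)*(j + 4)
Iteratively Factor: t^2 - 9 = (t - 3)*(t + 3)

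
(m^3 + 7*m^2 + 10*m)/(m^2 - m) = (m^2 + 7*m + 10)/(m - 1)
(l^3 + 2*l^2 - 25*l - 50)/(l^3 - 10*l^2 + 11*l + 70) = (l + 5)/(l - 7)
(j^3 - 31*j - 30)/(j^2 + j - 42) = (j^2 + 6*j + 5)/(j + 7)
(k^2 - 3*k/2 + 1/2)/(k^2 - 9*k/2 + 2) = (k - 1)/(k - 4)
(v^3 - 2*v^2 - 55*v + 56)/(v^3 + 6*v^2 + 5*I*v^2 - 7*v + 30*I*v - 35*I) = (v - 8)/(v + 5*I)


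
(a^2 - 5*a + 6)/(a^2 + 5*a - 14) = (a - 3)/(a + 7)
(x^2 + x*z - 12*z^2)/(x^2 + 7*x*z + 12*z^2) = (x - 3*z)/(x + 3*z)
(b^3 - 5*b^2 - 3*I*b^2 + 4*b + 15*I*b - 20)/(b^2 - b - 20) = (b^2 - 3*I*b + 4)/(b + 4)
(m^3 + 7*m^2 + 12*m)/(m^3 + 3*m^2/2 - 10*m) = 2*(m + 3)/(2*m - 5)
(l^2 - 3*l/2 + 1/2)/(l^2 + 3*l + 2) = (2*l^2 - 3*l + 1)/(2*(l^2 + 3*l + 2))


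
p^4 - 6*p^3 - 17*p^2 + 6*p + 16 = (p - 8)*(p - 1)*(p + 1)*(p + 2)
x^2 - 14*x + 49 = (x - 7)^2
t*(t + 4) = t^2 + 4*t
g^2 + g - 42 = (g - 6)*(g + 7)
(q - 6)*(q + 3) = q^2 - 3*q - 18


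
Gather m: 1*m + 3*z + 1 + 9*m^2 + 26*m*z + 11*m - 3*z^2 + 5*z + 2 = 9*m^2 + m*(26*z + 12) - 3*z^2 + 8*z + 3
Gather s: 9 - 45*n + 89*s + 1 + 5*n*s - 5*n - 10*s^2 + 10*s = -50*n - 10*s^2 + s*(5*n + 99) + 10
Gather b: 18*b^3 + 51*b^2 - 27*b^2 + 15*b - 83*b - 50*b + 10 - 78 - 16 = 18*b^3 + 24*b^2 - 118*b - 84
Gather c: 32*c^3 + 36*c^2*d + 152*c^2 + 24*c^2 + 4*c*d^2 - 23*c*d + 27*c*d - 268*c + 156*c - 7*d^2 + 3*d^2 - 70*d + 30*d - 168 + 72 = 32*c^3 + c^2*(36*d + 176) + c*(4*d^2 + 4*d - 112) - 4*d^2 - 40*d - 96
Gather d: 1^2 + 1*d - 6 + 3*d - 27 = 4*d - 32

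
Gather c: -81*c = -81*c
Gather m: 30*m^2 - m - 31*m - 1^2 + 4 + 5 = 30*m^2 - 32*m + 8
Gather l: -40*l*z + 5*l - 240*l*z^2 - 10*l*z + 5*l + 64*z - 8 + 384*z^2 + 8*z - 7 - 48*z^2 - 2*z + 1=l*(-240*z^2 - 50*z + 10) + 336*z^2 + 70*z - 14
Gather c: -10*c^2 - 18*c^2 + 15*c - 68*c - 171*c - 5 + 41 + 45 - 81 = -28*c^2 - 224*c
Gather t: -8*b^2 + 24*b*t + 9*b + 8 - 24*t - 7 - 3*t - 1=-8*b^2 + 9*b + t*(24*b - 27)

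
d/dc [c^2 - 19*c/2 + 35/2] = 2*c - 19/2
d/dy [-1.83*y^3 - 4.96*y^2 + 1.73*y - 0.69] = -5.49*y^2 - 9.92*y + 1.73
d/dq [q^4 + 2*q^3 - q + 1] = 4*q^3 + 6*q^2 - 1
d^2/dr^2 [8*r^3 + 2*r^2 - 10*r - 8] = 48*r + 4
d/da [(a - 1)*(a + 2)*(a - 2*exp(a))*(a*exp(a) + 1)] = (a - 1)*(a + 1)*(a + 2)*(a - 2*exp(a))*exp(a) - (a - 1)*(a + 2)*(a*exp(a) + 1)*(2*exp(a) - 1) + (a - 1)*(a - 2*exp(a))*(a*exp(a) + 1) + (a + 2)*(a - 2*exp(a))*(a*exp(a) + 1)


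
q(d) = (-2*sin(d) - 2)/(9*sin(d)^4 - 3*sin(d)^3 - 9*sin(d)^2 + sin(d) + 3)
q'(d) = (-2*sin(d) - 2)*(-36*sin(d)^3*cos(d) + 9*sin(d)^2*cos(d) + 18*sin(d)*cos(d) - cos(d))/(9*sin(d)^4 - 3*sin(d)^3 - 9*sin(d)^2 + sin(d) + 3)^2 - 2*cos(d)/(9*sin(d)^4 - 3*sin(d)^3 - 9*sin(d)^2 + sin(d) + 3)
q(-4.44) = -5.79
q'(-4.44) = -16.36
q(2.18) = -19.85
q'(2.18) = 3.65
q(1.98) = -9.55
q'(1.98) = -42.57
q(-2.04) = -0.08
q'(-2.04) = 0.53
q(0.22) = -0.88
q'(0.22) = -1.62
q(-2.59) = -0.85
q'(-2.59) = -0.29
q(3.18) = -0.65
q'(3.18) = 0.31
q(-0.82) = -0.45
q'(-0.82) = -2.33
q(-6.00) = -1.00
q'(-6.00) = -2.22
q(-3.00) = -0.64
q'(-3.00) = -0.03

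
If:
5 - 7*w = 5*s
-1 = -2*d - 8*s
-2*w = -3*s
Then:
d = -49/62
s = 10/31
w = 15/31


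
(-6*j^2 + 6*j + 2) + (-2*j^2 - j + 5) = -8*j^2 + 5*j + 7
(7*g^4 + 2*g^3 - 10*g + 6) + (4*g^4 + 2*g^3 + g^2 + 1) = 11*g^4 + 4*g^3 + g^2 - 10*g + 7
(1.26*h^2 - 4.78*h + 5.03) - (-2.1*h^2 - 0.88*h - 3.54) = 3.36*h^2 - 3.9*h + 8.57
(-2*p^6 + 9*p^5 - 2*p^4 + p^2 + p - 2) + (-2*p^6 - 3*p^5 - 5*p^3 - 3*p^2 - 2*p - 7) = -4*p^6 + 6*p^5 - 2*p^4 - 5*p^3 - 2*p^2 - p - 9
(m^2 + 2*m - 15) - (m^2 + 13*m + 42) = -11*m - 57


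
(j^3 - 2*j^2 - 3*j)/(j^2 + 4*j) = (j^2 - 2*j - 3)/(j + 4)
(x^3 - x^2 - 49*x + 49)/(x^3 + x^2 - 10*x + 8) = (x^2 - 49)/(x^2 + 2*x - 8)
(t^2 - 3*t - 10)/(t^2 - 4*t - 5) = (t + 2)/(t + 1)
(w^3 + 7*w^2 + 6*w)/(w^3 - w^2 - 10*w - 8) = w*(w + 6)/(w^2 - 2*w - 8)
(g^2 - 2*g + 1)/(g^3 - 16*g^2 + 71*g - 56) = (g - 1)/(g^2 - 15*g + 56)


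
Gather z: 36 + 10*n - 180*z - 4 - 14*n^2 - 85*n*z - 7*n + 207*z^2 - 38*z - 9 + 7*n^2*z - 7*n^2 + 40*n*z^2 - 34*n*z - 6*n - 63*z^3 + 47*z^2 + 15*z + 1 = -21*n^2 - 3*n - 63*z^3 + z^2*(40*n + 254) + z*(7*n^2 - 119*n - 203) + 24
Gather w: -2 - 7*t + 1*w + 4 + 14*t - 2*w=7*t - w + 2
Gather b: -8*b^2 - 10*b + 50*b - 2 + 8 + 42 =-8*b^2 + 40*b + 48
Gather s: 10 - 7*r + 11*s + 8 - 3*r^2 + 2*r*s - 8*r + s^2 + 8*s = -3*r^2 - 15*r + s^2 + s*(2*r + 19) + 18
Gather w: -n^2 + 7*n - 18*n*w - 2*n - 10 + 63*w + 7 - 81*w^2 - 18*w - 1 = -n^2 + 5*n - 81*w^2 + w*(45 - 18*n) - 4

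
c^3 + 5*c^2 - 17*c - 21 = (c - 3)*(c + 1)*(c + 7)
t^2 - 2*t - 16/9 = (t - 8/3)*(t + 2/3)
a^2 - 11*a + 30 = (a - 6)*(a - 5)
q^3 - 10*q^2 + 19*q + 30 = (q - 6)*(q - 5)*(q + 1)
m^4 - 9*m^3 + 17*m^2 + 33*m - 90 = (m - 5)*(m - 3)^2*(m + 2)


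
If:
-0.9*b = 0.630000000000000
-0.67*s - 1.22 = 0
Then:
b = -0.70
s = -1.82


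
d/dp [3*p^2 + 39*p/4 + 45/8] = 6*p + 39/4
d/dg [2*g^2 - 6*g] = 4*g - 6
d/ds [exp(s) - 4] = exp(s)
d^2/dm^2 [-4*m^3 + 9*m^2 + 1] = 18 - 24*m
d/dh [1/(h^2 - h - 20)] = (1 - 2*h)/(-h^2 + h + 20)^2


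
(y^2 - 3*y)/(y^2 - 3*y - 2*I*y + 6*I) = y/(y - 2*I)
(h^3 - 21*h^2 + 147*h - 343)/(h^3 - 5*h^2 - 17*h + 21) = (h^2 - 14*h + 49)/(h^2 + 2*h - 3)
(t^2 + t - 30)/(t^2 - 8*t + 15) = (t + 6)/(t - 3)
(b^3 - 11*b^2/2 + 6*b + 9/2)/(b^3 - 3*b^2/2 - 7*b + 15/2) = (2*b^2 - 5*b - 3)/(2*b^2 + 3*b - 5)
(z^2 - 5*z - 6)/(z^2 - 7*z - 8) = (z - 6)/(z - 8)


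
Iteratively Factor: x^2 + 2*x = (x + 2)*(x)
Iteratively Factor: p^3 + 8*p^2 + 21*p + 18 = (p + 3)*(p^2 + 5*p + 6) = (p + 2)*(p + 3)*(p + 3)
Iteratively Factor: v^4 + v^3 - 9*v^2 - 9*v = (v + 1)*(v^3 - 9*v) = (v - 3)*(v + 1)*(v^2 + 3*v) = (v - 3)*(v + 1)*(v + 3)*(v)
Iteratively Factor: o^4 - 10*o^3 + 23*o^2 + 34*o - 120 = (o - 5)*(o^3 - 5*o^2 - 2*o + 24) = (o - 5)*(o - 3)*(o^2 - 2*o - 8) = (o - 5)*(o - 3)*(o + 2)*(o - 4)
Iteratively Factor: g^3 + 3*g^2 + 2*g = (g + 2)*(g^2 + g) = (g + 1)*(g + 2)*(g)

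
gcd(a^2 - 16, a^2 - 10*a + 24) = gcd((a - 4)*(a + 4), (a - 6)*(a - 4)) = a - 4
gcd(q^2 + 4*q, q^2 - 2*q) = q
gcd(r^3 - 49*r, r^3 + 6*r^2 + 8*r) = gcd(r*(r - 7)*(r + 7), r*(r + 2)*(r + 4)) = r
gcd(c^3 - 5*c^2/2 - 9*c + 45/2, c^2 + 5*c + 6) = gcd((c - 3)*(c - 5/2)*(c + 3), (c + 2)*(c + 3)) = c + 3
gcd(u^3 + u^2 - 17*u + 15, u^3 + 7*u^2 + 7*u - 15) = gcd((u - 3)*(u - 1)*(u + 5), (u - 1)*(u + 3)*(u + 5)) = u^2 + 4*u - 5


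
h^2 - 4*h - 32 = (h - 8)*(h + 4)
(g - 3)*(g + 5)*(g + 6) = g^3 + 8*g^2 - 3*g - 90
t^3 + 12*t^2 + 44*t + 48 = (t + 2)*(t + 4)*(t + 6)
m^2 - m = m*(m - 1)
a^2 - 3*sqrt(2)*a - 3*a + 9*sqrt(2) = (a - 3)*(a - 3*sqrt(2))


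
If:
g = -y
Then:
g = -y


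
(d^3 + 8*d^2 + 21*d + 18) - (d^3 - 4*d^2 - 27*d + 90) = 12*d^2 + 48*d - 72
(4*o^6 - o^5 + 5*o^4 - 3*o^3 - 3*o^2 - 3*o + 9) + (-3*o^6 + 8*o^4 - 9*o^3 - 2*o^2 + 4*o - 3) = o^6 - o^5 + 13*o^4 - 12*o^3 - 5*o^2 + o + 6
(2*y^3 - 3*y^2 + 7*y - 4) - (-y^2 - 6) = 2*y^3 - 2*y^2 + 7*y + 2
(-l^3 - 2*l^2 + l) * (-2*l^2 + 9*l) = 2*l^5 - 5*l^4 - 20*l^3 + 9*l^2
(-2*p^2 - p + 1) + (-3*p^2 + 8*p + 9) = -5*p^2 + 7*p + 10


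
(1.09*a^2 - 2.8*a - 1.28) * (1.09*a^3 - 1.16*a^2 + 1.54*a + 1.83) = 1.1881*a^5 - 4.3164*a^4 + 3.5314*a^3 - 0.8325*a^2 - 7.0952*a - 2.3424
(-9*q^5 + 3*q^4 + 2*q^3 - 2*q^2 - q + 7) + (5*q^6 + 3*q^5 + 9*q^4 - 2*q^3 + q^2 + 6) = 5*q^6 - 6*q^5 + 12*q^4 - q^2 - q + 13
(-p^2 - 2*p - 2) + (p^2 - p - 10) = -3*p - 12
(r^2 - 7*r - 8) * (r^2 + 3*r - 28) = r^4 - 4*r^3 - 57*r^2 + 172*r + 224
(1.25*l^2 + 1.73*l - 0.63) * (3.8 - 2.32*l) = -2.9*l^3 + 0.736400000000001*l^2 + 8.0356*l - 2.394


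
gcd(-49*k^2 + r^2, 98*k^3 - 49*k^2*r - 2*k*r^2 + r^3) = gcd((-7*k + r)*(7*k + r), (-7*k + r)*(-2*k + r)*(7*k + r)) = -49*k^2 + r^2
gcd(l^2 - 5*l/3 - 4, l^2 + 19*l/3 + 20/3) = l + 4/3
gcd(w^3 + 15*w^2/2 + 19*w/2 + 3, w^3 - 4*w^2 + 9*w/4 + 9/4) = w + 1/2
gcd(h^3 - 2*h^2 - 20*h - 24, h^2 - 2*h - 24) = h - 6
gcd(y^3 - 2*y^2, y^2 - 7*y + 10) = y - 2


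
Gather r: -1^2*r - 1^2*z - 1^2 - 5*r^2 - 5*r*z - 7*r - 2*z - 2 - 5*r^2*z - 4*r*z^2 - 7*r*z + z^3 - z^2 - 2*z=r^2*(-5*z - 5) + r*(-4*z^2 - 12*z - 8) + z^3 - z^2 - 5*z - 3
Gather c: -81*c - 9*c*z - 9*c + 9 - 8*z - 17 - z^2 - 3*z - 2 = c*(-9*z - 90) - z^2 - 11*z - 10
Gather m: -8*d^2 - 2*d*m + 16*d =-8*d^2 - 2*d*m + 16*d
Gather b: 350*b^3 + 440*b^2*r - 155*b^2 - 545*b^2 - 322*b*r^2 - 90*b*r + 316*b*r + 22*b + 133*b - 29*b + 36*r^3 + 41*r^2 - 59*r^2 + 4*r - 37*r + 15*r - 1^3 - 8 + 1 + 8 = 350*b^3 + b^2*(440*r - 700) + b*(-322*r^2 + 226*r + 126) + 36*r^3 - 18*r^2 - 18*r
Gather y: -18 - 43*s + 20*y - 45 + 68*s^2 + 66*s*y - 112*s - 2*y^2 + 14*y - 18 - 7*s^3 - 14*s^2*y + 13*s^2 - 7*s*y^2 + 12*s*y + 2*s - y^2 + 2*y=-7*s^3 + 81*s^2 - 153*s + y^2*(-7*s - 3) + y*(-14*s^2 + 78*s + 36) - 81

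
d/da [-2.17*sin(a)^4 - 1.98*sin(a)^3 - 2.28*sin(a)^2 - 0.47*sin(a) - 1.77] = (-11.07*sin(a) + 2.17*sin(3*a) + 2.97*cos(2*a) - 3.44)*cos(a)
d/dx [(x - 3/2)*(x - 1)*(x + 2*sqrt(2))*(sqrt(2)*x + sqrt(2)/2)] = 4*sqrt(2)*x^3 - 6*sqrt(2)*x^2 + 12*x^2 - 16*x + sqrt(2)*x/2 + 1 + 3*sqrt(2)/4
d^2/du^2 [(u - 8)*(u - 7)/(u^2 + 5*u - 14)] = 20*(-2*u^3 + 21*u^2 + 21*u + 133)/(u^6 + 15*u^5 + 33*u^4 - 295*u^3 - 462*u^2 + 2940*u - 2744)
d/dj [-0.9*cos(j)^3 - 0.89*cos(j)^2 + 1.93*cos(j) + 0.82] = (2.7*cos(j)^2 + 1.78*cos(j) - 1.93)*sin(j)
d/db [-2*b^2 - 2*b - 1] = -4*b - 2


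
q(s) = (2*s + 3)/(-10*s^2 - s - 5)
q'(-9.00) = 0.00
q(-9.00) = 0.02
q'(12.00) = 0.00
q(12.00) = -0.02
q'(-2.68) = -0.00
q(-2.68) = 0.03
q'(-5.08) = 0.00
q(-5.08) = 0.03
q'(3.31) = 0.03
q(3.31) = -0.08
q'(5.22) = 0.01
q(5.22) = -0.05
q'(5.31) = 0.01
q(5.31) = -0.05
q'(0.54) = 0.44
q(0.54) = -0.48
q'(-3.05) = -0.00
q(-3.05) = 0.03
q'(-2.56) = -0.01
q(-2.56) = 0.03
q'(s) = (2*s + 3)*(20*s + 1)/(-10*s^2 - s - 5)^2 + 2/(-10*s^2 - s - 5) = (-20*s^2 - 2*s + (2*s + 3)*(20*s + 1) - 10)/(10*s^2 + s + 5)^2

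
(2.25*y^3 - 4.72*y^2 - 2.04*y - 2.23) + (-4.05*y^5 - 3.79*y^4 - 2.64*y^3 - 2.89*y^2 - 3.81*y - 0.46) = -4.05*y^5 - 3.79*y^4 - 0.39*y^3 - 7.61*y^2 - 5.85*y - 2.69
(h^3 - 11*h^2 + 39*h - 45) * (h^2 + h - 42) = h^5 - 10*h^4 - 14*h^3 + 456*h^2 - 1683*h + 1890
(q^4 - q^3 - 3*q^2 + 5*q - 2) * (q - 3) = q^5 - 4*q^4 + 14*q^2 - 17*q + 6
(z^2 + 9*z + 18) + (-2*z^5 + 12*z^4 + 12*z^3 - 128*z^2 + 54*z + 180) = -2*z^5 + 12*z^4 + 12*z^3 - 127*z^2 + 63*z + 198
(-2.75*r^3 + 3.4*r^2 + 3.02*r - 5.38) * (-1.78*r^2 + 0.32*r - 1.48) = 4.895*r^5 - 6.932*r^4 - 0.2176*r^3 + 5.5108*r^2 - 6.1912*r + 7.9624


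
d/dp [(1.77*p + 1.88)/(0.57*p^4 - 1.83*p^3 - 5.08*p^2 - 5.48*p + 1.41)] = (-3.0267*p^4 + 2.1918*p^3 + 19.3128*p^2 + 19.1008*p + 12.7981)/(0.3249*p^8 - 2.0862*p^7 - 2.4423*p^6 + 12.3456*p^5 + 47.4706*p^4 + 50.5162*p^3 + 15.7048*p^2 - 15.4536*p + 1.9881)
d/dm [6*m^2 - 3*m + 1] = 12*m - 3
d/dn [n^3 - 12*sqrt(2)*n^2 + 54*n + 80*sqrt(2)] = 3*n^2 - 24*sqrt(2)*n + 54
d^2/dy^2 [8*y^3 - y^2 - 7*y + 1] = 48*y - 2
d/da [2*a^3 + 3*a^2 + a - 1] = 6*a^2 + 6*a + 1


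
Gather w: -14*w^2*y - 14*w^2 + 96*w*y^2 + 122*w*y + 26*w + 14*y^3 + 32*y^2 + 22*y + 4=w^2*(-14*y - 14) + w*(96*y^2 + 122*y + 26) + 14*y^3 + 32*y^2 + 22*y + 4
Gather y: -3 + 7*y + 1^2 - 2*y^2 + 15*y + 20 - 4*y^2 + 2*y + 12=-6*y^2 + 24*y + 30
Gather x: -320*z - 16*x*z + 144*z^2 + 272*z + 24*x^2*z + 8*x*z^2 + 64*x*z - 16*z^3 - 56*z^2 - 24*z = 24*x^2*z + x*(8*z^2 + 48*z) - 16*z^3 + 88*z^2 - 72*z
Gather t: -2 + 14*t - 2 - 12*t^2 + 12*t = -12*t^2 + 26*t - 4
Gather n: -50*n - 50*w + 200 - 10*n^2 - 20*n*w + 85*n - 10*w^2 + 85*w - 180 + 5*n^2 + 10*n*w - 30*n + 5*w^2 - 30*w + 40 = -5*n^2 + n*(5 - 10*w) - 5*w^2 + 5*w + 60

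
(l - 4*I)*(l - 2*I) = l^2 - 6*I*l - 8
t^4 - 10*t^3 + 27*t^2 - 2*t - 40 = (t - 5)*(t - 4)*(t - 2)*(t + 1)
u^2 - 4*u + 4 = (u - 2)^2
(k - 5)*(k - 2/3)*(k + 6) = k^3 + k^2/3 - 92*k/3 + 20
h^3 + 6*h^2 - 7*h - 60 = (h - 3)*(h + 4)*(h + 5)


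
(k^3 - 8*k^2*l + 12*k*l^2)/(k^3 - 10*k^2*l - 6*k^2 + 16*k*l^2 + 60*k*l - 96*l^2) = k*(k - 6*l)/(k^2 - 8*k*l - 6*k + 48*l)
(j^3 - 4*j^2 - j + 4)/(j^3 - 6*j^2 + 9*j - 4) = (j + 1)/(j - 1)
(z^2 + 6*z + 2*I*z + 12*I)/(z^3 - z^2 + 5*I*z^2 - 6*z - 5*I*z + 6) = (z + 6)/(z^2 + z*(-1 + 3*I) - 3*I)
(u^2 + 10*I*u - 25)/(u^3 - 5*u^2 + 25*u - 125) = (u + 5*I)/(u^2 - 5*u*(1 + I) + 25*I)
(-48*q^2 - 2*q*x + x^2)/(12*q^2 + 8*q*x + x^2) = (-8*q + x)/(2*q + x)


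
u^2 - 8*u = u*(u - 8)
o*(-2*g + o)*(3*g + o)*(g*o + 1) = -6*g^3*o^2 + g^2*o^3 - 6*g^2*o + g*o^4 + g*o^2 + o^3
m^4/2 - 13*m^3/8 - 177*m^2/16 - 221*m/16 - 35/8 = (m/2 + 1)*(m - 7)*(m + 1/2)*(m + 5/4)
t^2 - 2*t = t*(t - 2)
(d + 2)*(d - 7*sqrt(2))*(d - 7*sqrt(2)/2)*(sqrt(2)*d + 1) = sqrt(2)*d^4 - 20*d^3 + 2*sqrt(2)*d^3 - 40*d^2 + 77*sqrt(2)*d^2/2 + 49*d + 77*sqrt(2)*d + 98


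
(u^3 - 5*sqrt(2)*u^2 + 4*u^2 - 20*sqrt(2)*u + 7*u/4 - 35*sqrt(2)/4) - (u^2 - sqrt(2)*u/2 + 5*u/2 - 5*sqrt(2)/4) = u^3 - 5*sqrt(2)*u^2 + 3*u^2 - 39*sqrt(2)*u/2 - 3*u/4 - 15*sqrt(2)/2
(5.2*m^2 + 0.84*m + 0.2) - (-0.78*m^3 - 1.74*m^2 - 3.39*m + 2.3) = 0.78*m^3 + 6.94*m^2 + 4.23*m - 2.1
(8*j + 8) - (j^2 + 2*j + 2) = -j^2 + 6*j + 6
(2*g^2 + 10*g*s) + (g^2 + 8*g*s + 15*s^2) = 3*g^2 + 18*g*s + 15*s^2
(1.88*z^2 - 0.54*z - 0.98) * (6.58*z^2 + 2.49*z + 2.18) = 12.3704*z^4 + 1.128*z^3 - 3.6946*z^2 - 3.6174*z - 2.1364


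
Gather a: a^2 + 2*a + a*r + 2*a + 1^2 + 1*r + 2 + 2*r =a^2 + a*(r + 4) + 3*r + 3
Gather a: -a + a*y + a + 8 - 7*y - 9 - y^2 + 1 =a*y - y^2 - 7*y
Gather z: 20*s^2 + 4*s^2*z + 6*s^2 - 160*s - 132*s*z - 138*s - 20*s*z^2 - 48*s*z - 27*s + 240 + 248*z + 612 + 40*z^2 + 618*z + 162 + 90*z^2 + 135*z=26*s^2 - 325*s + z^2*(130 - 20*s) + z*(4*s^2 - 180*s + 1001) + 1014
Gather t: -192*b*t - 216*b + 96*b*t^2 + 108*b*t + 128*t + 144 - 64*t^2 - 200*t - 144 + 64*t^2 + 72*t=96*b*t^2 - 84*b*t - 216*b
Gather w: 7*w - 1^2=7*w - 1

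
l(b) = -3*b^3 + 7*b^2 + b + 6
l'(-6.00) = -407.00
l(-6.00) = 900.00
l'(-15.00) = -2234.00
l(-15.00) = 11691.00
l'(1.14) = 5.26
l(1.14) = 11.79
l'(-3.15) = -132.40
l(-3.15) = 166.08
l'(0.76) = 6.44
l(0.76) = 9.49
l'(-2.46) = -87.90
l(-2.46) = 90.56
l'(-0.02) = 0.72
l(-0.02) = 5.98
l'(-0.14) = -1.14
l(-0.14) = 6.01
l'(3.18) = -45.49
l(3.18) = -16.51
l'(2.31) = -14.68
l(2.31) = 8.68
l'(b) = -9*b^2 + 14*b + 1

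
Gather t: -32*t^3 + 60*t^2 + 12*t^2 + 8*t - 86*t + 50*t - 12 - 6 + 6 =-32*t^3 + 72*t^2 - 28*t - 12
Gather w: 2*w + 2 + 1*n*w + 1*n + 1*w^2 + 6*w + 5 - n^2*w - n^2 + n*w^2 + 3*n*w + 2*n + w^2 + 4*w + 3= -n^2 + 3*n + w^2*(n + 2) + w*(-n^2 + 4*n + 12) + 10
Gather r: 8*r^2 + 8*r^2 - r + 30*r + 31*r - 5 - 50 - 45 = 16*r^2 + 60*r - 100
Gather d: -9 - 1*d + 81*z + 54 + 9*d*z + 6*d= d*(9*z + 5) + 81*z + 45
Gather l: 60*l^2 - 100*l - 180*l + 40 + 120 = 60*l^2 - 280*l + 160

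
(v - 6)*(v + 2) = v^2 - 4*v - 12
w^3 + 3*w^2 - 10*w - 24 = (w - 3)*(w + 2)*(w + 4)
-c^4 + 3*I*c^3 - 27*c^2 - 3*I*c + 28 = (c - 7*I)*(c + 4*I)*(-I*c - I)*(-I*c + I)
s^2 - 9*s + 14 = (s - 7)*(s - 2)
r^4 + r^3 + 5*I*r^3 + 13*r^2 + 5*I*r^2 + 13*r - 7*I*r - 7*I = (r + 1)*(r - I)^2*(r + 7*I)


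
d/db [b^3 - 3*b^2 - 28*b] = 3*b^2 - 6*b - 28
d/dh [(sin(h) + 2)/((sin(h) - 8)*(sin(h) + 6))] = (-4*sin(h) + cos(h)^2 - 45)*cos(h)/((sin(h) - 8)^2*(sin(h) + 6)^2)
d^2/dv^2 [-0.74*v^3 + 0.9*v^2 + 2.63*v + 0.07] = 1.8 - 4.44*v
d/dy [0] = 0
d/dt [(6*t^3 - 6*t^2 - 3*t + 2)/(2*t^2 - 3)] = (12*t^4 - 48*t^2 + 28*t + 9)/(4*t^4 - 12*t^2 + 9)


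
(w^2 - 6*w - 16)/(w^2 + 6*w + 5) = (w^2 - 6*w - 16)/(w^2 + 6*w + 5)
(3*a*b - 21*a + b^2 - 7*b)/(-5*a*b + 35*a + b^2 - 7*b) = (-3*a - b)/(5*a - b)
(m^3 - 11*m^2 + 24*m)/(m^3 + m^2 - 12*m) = (m - 8)/(m + 4)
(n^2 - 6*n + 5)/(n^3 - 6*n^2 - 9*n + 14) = (n - 5)/(n^2 - 5*n - 14)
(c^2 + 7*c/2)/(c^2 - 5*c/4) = 2*(2*c + 7)/(4*c - 5)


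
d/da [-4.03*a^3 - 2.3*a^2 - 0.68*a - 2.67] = -12.09*a^2 - 4.6*a - 0.68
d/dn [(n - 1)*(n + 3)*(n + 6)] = 3*n^2 + 16*n + 9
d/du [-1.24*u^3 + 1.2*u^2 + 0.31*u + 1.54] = -3.72*u^2 + 2.4*u + 0.31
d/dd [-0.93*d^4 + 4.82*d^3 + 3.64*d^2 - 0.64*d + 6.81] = -3.72*d^3 + 14.46*d^2 + 7.28*d - 0.64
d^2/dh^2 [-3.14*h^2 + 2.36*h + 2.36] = -6.28000000000000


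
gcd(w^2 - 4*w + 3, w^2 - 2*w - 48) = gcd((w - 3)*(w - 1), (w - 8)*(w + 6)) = 1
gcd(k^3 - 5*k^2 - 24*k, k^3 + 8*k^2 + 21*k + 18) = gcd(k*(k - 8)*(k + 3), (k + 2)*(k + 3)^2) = k + 3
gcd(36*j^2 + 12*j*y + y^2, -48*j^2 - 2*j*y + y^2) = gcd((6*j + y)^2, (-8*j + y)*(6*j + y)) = 6*j + y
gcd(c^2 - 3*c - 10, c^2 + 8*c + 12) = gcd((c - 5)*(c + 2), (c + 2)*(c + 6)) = c + 2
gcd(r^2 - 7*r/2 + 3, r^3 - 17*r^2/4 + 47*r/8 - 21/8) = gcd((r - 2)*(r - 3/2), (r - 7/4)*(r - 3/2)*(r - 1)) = r - 3/2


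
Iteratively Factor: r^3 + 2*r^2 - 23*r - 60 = (r + 4)*(r^2 - 2*r - 15) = (r - 5)*(r + 4)*(r + 3)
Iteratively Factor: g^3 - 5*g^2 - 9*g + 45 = (g - 5)*(g^2 - 9) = (g - 5)*(g + 3)*(g - 3)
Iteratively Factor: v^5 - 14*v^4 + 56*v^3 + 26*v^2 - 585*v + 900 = (v + 3)*(v^4 - 17*v^3 + 107*v^2 - 295*v + 300) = (v - 5)*(v + 3)*(v^3 - 12*v^2 + 47*v - 60) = (v - 5)^2*(v + 3)*(v^2 - 7*v + 12) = (v - 5)^2*(v - 3)*(v + 3)*(v - 4)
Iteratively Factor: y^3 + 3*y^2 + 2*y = (y + 2)*(y^2 + y) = y*(y + 2)*(y + 1)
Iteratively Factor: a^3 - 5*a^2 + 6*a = (a - 3)*(a^2 - 2*a) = a*(a - 3)*(a - 2)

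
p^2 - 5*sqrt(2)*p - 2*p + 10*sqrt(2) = (p - 2)*(p - 5*sqrt(2))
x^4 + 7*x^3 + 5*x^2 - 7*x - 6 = (x - 1)*(x + 1)^2*(x + 6)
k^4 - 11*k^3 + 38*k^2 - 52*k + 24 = (k - 6)*(k - 2)^2*(k - 1)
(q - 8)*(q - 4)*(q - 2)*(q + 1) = q^4 - 13*q^3 + 42*q^2 - 8*q - 64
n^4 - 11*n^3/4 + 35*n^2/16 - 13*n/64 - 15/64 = (n - 5/4)*(n - 1)*(n - 3/4)*(n + 1/4)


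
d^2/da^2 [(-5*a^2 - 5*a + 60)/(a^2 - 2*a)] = 30*(-a^3 + 12*a^2 - 24*a + 16)/(a^3*(a^3 - 6*a^2 + 12*a - 8))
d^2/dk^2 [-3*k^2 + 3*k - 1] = -6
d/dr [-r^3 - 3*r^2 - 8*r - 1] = -3*r^2 - 6*r - 8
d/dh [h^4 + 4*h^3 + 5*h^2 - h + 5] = 4*h^3 + 12*h^2 + 10*h - 1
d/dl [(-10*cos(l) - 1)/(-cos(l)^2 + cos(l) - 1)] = (-10*sin(l)^2 + 2*cos(l) - 1)*sin(l)/(sin(l)^2 + cos(l) - 2)^2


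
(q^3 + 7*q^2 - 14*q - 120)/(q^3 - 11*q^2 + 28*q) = (q^2 + 11*q + 30)/(q*(q - 7))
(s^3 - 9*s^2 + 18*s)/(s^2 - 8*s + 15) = s*(s - 6)/(s - 5)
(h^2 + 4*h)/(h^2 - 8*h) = (h + 4)/(h - 8)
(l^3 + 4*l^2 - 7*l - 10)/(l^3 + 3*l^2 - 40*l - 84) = (l^3 + 4*l^2 - 7*l - 10)/(l^3 + 3*l^2 - 40*l - 84)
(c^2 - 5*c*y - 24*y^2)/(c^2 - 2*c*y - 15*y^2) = (-c + 8*y)/(-c + 5*y)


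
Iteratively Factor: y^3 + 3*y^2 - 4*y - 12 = (y - 2)*(y^2 + 5*y + 6) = (y - 2)*(y + 3)*(y + 2)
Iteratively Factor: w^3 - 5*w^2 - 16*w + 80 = (w + 4)*(w^2 - 9*w + 20) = (w - 4)*(w + 4)*(w - 5)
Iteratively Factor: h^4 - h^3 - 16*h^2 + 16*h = (h - 4)*(h^3 + 3*h^2 - 4*h) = (h - 4)*(h - 1)*(h^2 + 4*h) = h*(h - 4)*(h - 1)*(h + 4)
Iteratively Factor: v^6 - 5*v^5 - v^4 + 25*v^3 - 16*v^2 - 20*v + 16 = (v - 4)*(v^5 - v^4 - 5*v^3 + 5*v^2 + 4*v - 4) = (v - 4)*(v + 2)*(v^4 - 3*v^3 + v^2 + 3*v - 2) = (v - 4)*(v - 2)*(v + 2)*(v^3 - v^2 - v + 1) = (v - 4)*(v - 2)*(v - 1)*(v + 2)*(v^2 - 1) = (v - 4)*(v - 2)*(v - 1)*(v + 1)*(v + 2)*(v - 1)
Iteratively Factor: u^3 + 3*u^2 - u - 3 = (u - 1)*(u^2 + 4*u + 3) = (u - 1)*(u + 3)*(u + 1)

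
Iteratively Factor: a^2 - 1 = (a + 1)*(a - 1)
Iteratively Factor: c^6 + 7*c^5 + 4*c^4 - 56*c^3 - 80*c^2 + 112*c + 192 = (c + 4)*(c^5 + 3*c^4 - 8*c^3 - 24*c^2 + 16*c + 48) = (c - 2)*(c + 4)*(c^4 + 5*c^3 + 2*c^2 - 20*c - 24) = (c - 2)*(c + 2)*(c + 4)*(c^3 + 3*c^2 - 4*c - 12) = (c - 2)*(c + 2)^2*(c + 4)*(c^2 + c - 6) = (c - 2)*(c + 2)^2*(c + 3)*(c + 4)*(c - 2)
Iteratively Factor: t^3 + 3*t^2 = (t)*(t^2 + 3*t) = t*(t + 3)*(t)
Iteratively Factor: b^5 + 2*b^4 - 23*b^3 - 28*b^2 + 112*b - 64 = (b + 4)*(b^4 - 2*b^3 - 15*b^2 + 32*b - 16) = (b - 4)*(b + 4)*(b^3 + 2*b^2 - 7*b + 4) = (b - 4)*(b - 1)*(b + 4)*(b^2 + 3*b - 4) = (b - 4)*(b - 1)*(b + 4)^2*(b - 1)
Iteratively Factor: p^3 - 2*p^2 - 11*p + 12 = (p + 3)*(p^2 - 5*p + 4) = (p - 1)*(p + 3)*(p - 4)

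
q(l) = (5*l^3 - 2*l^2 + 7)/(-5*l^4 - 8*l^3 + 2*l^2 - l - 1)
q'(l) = (15*l^2 - 4*l)/(-5*l^4 - 8*l^3 + 2*l^2 - l - 1) + (5*l^3 - 2*l^2 + 7)*(20*l^3 + 24*l^2 - 4*l + 1)/(-5*l^4 - 8*l^3 + 2*l^2 - l - 1)^2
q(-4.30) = 0.41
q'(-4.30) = 0.17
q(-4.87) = 0.34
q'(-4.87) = 0.11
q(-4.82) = 0.34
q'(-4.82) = 0.11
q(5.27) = -0.14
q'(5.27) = 0.02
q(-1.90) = 15.92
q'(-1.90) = 279.36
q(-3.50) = 0.61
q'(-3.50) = 0.36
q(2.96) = -0.21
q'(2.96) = 0.05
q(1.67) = -0.34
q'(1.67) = 0.23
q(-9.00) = 0.14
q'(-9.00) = 0.02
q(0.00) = -7.00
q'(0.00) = 7.00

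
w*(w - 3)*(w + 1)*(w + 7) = w^4 + 5*w^3 - 17*w^2 - 21*w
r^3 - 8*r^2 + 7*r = r*(r - 7)*(r - 1)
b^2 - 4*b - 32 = (b - 8)*(b + 4)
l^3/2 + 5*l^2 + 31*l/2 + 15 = (l/2 + 1)*(l + 3)*(l + 5)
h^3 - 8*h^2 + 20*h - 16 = (h - 4)*(h - 2)^2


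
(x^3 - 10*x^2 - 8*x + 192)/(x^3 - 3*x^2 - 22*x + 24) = (x - 8)/(x - 1)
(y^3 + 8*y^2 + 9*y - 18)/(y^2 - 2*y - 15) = (y^2 + 5*y - 6)/(y - 5)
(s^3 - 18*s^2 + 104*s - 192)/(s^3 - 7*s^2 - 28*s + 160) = (s - 6)/(s + 5)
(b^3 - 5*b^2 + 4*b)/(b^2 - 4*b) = b - 1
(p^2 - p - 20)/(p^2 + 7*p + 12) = (p - 5)/(p + 3)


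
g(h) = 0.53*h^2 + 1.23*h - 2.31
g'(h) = 1.06*h + 1.23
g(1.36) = 0.34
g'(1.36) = 2.67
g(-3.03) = -1.17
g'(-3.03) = -1.98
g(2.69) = 4.83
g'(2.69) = 4.08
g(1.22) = -0.02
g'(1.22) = 2.52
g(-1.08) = -3.02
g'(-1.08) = 0.09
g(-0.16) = -2.49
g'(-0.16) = 1.06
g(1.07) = -0.39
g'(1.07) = 2.36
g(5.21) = 18.48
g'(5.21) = 6.75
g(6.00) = 24.15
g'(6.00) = 7.59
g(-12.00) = 59.25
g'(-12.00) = -11.49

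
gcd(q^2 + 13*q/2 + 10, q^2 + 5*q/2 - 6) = q + 4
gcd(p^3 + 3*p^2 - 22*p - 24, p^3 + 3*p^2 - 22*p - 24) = p^3 + 3*p^2 - 22*p - 24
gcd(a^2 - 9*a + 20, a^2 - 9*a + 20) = a^2 - 9*a + 20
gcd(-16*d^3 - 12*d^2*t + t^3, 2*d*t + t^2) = 2*d + t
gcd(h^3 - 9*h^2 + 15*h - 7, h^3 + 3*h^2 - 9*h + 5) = h^2 - 2*h + 1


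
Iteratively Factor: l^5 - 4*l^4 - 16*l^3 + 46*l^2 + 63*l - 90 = (l + 3)*(l^4 - 7*l^3 + 5*l^2 + 31*l - 30) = (l - 1)*(l + 3)*(l^3 - 6*l^2 - l + 30) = (l - 3)*(l - 1)*(l + 3)*(l^2 - 3*l - 10) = (l - 3)*(l - 1)*(l + 2)*(l + 3)*(l - 5)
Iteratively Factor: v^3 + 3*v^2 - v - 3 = (v - 1)*(v^2 + 4*v + 3) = (v - 1)*(v + 1)*(v + 3)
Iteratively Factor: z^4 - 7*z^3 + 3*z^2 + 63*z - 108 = (z - 3)*(z^3 - 4*z^2 - 9*z + 36) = (z - 3)*(z + 3)*(z^2 - 7*z + 12) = (z - 4)*(z - 3)*(z + 3)*(z - 3)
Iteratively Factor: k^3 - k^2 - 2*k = (k + 1)*(k^2 - 2*k) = (k - 2)*(k + 1)*(k)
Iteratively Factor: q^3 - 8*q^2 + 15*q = (q)*(q^2 - 8*q + 15) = q*(q - 5)*(q - 3)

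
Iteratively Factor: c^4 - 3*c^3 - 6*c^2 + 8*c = (c - 1)*(c^3 - 2*c^2 - 8*c) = c*(c - 1)*(c^2 - 2*c - 8) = c*(c - 4)*(c - 1)*(c + 2)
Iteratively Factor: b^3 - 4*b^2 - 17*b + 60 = (b + 4)*(b^2 - 8*b + 15) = (b - 3)*(b + 4)*(b - 5)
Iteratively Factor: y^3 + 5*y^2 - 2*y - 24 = (y + 4)*(y^2 + y - 6) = (y - 2)*(y + 4)*(y + 3)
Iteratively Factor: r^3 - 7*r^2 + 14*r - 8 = (r - 1)*(r^2 - 6*r + 8) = (r - 2)*(r - 1)*(r - 4)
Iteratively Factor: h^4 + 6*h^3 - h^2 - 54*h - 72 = (h - 3)*(h^3 + 9*h^2 + 26*h + 24) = (h - 3)*(h + 2)*(h^2 + 7*h + 12) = (h - 3)*(h + 2)*(h + 3)*(h + 4)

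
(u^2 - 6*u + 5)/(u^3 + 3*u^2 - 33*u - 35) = (u - 1)/(u^2 + 8*u + 7)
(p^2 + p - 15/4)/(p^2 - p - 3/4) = (2*p + 5)/(2*p + 1)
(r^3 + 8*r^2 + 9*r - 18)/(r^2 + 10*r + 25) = (r^3 + 8*r^2 + 9*r - 18)/(r^2 + 10*r + 25)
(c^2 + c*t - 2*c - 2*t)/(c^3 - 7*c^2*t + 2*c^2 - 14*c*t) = (c^2 + c*t - 2*c - 2*t)/(c*(c^2 - 7*c*t + 2*c - 14*t))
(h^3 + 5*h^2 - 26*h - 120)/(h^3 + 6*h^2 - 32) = (h^2 + h - 30)/(h^2 + 2*h - 8)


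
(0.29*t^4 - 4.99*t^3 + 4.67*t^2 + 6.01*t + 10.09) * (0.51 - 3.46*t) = -1.0034*t^5 + 17.4133*t^4 - 18.7031*t^3 - 18.4129*t^2 - 31.8463*t + 5.1459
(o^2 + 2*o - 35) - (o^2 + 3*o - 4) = -o - 31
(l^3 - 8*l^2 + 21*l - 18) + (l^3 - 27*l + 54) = 2*l^3 - 8*l^2 - 6*l + 36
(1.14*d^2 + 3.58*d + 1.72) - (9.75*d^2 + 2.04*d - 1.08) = -8.61*d^2 + 1.54*d + 2.8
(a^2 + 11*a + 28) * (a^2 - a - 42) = a^4 + 10*a^3 - 25*a^2 - 490*a - 1176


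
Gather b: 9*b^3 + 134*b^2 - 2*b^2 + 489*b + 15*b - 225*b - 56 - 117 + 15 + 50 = 9*b^3 + 132*b^2 + 279*b - 108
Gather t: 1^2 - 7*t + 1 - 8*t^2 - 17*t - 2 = -8*t^2 - 24*t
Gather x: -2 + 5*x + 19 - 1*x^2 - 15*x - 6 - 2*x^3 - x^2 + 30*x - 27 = -2*x^3 - 2*x^2 + 20*x - 16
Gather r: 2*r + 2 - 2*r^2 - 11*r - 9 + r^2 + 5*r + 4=-r^2 - 4*r - 3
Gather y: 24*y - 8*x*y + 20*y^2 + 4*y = 20*y^2 + y*(28 - 8*x)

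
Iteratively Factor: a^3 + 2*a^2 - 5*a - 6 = (a - 2)*(a^2 + 4*a + 3) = (a - 2)*(a + 3)*(a + 1)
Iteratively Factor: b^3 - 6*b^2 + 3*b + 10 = (b + 1)*(b^2 - 7*b + 10) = (b - 2)*(b + 1)*(b - 5)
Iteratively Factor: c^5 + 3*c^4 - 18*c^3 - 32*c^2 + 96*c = (c - 3)*(c^4 + 6*c^3 - 32*c) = (c - 3)*(c + 4)*(c^3 + 2*c^2 - 8*c) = (c - 3)*(c - 2)*(c + 4)*(c^2 + 4*c) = c*(c - 3)*(c - 2)*(c + 4)*(c + 4)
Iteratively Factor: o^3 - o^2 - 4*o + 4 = (o - 2)*(o^2 + o - 2) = (o - 2)*(o + 2)*(o - 1)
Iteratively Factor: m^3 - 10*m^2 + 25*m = (m - 5)*(m^2 - 5*m) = (m - 5)^2*(m)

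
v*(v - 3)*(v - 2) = v^3 - 5*v^2 + 6*v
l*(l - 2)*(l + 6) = l^3 + 4*l^2 - 12*l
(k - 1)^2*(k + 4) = k^3 + 2*k^2 - 7*k + 4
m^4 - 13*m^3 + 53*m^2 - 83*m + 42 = (m - 7)*(m - 3)*(m - 2)*(m - 1)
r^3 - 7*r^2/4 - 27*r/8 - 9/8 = (r - 3)*(r + 1/2)*(r + 3/4)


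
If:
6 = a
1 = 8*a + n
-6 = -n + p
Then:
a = 6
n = -47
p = -53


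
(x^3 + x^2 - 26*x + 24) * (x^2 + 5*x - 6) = x^5 + 6*x^4 - 27*x^3 - 112*x^2 + 276*x - 144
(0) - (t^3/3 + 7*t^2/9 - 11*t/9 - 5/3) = -t^3/3 - 7*t^2/9 + 11*t/9 + 5/3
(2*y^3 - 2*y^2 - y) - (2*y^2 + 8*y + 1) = 2*y^3 - 4*y^2 - 9*y - 1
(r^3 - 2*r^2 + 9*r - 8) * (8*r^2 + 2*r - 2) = 8*r^5 - 14*r^4 + 66*r^3 - 42*r^2 - 34*r + 16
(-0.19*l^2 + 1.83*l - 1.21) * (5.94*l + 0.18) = -1.1286*l^3 + 10.836*l^2 - 6.858*l - 0.2178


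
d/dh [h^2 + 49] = 2*h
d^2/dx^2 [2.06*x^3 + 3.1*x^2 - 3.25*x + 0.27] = 12.36*x + 6.2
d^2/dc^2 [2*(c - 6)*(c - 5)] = 4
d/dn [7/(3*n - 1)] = -21/(3*n - 1)^2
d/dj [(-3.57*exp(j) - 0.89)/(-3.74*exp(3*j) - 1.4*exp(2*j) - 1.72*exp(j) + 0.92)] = (-(3.57*exp(j) + 0.89)*(11.22*exp(2*j) + 2.8*exp(j) + 1.72) + 13.3518*exp(3*j) + 4.998*exp(2*j) + 6.1404*exp(j) - 3.2844)*exp(j)/(3.74*exp(3*j) + 1.4*exp(2*j) + 1.72*exp(j) - 0.92)^2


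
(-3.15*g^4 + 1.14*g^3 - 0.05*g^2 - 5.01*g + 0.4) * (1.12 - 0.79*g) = 2.4885*g^5 - 4.4286*g^4 + 1.3163*g^3 + 3.9019*g^2 - 5.9272*g + 0.448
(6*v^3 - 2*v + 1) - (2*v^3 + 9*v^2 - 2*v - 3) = 4*v^3 - 9*v^2 + 4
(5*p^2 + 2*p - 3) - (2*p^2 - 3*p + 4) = 3*p^2 + 5*p - 7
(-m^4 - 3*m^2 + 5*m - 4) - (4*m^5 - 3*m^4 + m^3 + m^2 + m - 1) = -4*m^5 + 2*m^4 - m^3 - 4*m^2 + 4*m - 3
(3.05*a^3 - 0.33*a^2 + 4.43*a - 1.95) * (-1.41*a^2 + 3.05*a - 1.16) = -4.3005*a^5 + 9.7678*a^4 - 10.7908*a^3 + 16.6438*a^2 - 11.0863*a + 2.262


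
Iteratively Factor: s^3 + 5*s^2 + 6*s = (s + 3)*(s^2 + 2*s) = s*(s + 3)*(s + 2)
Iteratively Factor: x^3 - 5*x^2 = (x - 5)*(x^2) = x*(x - 5)*(x)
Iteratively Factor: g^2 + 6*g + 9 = (g + 3)*(g + 3)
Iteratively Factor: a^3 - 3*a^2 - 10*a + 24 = (a - 4)*(a^2 + a - 6) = (a - 4)*(a - 2)*(a + 3)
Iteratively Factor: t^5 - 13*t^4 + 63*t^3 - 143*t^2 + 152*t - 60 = (t - 5)*(t^4 - 8*t^3 + 23*t^2 - 28*t + 12) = (t - 5)*(t - 2)*(t^3 - 6*t^2 + 11*t - 6) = (t - 5)*(t - 2)^2*(t^2 - 4*t + 3) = (t - 5)*(t - 3)*(t - 2)^2*(t - 1)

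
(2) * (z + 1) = 2*z + 2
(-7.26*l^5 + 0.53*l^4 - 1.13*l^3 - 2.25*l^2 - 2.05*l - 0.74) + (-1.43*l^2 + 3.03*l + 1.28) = -7.26*l^5 + 0.53*l^4 - 1.13*l^3 - 3.68*l^2 + 0.98*l + 0.54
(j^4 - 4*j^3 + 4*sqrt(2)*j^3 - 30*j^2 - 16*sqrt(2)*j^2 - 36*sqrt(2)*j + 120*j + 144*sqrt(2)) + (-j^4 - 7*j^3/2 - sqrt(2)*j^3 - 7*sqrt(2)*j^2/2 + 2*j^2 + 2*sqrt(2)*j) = -15*j^3/2 + 3*sqrt(2)*j^3 - 28*j^2 - 39*sqrt(2)*j^2/2 - 34*sqrt(2)*j + 120*j + 144*sqrt(2)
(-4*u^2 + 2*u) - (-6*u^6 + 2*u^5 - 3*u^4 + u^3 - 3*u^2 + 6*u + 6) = 6*u^6 - 2*u^5 + 3*u^4 - u^3 - u^2 - 4*u - 6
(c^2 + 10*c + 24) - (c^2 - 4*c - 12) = 14*c + 36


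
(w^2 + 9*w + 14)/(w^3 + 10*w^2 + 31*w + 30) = (w + 7)/(w^2 + 8*w + 15)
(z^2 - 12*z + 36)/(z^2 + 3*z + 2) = (z^2 - 12*z + 36)/(z^2 + 3*z + 2)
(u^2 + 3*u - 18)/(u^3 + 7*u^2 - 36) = (u - 3)/(u^2 + u - 6)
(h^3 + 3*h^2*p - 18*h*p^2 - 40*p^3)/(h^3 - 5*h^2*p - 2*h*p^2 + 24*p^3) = (-h - 5*p)/(-h + 3*p)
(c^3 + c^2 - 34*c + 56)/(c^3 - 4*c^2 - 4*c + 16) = (c + 7)/(c + 2)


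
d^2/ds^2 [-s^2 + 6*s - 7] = -2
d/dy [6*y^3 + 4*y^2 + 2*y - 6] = 18*y^2 + 8*y + 2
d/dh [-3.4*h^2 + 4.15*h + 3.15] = 4.15 - 6.8*h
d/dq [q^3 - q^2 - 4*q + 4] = 3*q^2 - 2*q - 4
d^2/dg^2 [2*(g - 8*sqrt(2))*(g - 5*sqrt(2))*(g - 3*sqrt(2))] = 12*g - 64*sqrt(2)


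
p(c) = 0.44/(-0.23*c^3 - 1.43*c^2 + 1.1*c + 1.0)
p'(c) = 0.44*(0.69*c^2 + 2.86*c - 1.1)/(-0.23*c^3 - 1.43*c^2 + 1.1*c + 1.0)^2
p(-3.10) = -0.05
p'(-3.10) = -0.02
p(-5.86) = -0.05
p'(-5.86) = 0.04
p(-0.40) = 1.27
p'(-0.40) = -7.85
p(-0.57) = -8.98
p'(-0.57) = -459.01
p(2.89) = -0.03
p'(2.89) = 0.03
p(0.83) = 0.55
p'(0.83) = 1.21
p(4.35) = -0.01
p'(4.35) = 0.01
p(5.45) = -0.01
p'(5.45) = 0.00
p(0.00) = 0.44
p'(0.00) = -0.48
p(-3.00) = -0.05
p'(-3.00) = -0.02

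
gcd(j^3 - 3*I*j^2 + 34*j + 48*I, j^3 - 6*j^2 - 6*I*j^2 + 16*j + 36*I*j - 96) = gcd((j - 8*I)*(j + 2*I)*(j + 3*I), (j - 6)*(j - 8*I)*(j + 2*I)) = j^2 - 6*I*j + 16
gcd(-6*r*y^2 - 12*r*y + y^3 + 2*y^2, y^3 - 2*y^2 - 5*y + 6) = y + 2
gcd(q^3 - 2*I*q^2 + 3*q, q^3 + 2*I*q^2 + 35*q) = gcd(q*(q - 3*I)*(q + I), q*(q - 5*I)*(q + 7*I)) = q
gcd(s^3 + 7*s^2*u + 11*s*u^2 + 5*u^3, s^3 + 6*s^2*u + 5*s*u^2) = s^2 + 6*s*u + 5*u^2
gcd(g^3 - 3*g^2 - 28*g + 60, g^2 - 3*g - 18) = g - 6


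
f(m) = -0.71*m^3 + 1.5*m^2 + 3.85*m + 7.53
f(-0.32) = 6.47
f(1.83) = 15.25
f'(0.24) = 4.45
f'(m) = -2.13*m^2 + 3.0*m + 3.85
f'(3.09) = -7.22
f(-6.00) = 191.79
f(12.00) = -957.15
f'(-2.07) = -11.49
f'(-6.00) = -90.83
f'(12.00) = -266.87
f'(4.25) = -21.87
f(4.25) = -3.52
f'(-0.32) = 2.67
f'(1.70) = 2.79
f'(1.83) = 2.21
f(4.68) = -14.38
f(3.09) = 12.80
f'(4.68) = -28.76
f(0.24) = 8.53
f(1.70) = 14.92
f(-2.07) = 12.29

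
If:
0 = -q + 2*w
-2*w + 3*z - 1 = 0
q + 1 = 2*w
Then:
No Solution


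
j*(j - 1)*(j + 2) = j^3 + j^2 - 2*j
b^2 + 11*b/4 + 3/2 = (b + 3/4)*(b + 2)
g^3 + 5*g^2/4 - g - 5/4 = (g - 1)*(g + 1)*(g + 5/4)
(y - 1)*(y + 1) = y^2 - 1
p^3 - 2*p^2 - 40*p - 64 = (p - 8)*(p + 2)*(p + 4)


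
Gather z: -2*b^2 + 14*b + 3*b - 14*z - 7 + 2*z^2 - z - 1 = -2*b^2 + 17*b + 2*z^2 - 15*z - 8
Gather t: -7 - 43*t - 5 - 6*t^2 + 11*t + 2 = -6*t^2 - 32*t - 10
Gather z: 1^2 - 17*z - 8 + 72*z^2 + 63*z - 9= 72*z^2 + 46*z - 16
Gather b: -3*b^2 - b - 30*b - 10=-3*b^2 - 31*b - 10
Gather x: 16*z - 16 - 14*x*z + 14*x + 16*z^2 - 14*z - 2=x*(14 - 14*z) + 16*z^2 + 2*z - 18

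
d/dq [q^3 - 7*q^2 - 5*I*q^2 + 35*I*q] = 3*q^2 - 14*q - 10*I*q + 35*I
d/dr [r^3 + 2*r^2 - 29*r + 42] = 3*r^2 + 4*r - 29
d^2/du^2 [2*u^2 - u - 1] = 4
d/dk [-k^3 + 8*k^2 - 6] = k*(16 - 3*k)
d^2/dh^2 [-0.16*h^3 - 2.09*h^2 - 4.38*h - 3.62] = -0.96*h - 4.18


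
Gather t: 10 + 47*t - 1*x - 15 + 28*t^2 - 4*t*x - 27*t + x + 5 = 28*t^2 + t*(20 - 4*x)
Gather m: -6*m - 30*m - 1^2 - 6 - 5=-36*m - 12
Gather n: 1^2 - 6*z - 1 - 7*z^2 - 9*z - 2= -7*z^2 - 15*z - 2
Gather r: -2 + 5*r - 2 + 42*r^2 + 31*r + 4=42*r^2 + 36*r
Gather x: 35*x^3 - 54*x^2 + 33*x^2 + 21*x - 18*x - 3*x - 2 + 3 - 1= 35*x^3 - 21*x^2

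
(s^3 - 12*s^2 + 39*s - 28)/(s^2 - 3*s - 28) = (s^2 - 5*s + 4)/(s + 4)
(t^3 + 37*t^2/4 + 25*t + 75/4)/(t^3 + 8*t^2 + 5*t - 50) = (4*t^2 + 17*t + 15)/(4*(t^2 + 3*t - 10))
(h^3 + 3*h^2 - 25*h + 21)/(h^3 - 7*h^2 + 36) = (h^2 + 6*h - 7)/(h^2 - 4*h - 12)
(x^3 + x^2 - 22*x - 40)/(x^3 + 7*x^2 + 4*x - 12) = (x^2 - x - 20)/(x^2 + 5*x - 6)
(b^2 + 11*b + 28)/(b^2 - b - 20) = (b + 7)/(b - 5)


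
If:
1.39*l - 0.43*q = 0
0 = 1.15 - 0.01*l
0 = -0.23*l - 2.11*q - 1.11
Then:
No Solution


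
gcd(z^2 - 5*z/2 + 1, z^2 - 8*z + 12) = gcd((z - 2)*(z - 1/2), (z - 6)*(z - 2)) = z - 2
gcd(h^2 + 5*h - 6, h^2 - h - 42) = h + 6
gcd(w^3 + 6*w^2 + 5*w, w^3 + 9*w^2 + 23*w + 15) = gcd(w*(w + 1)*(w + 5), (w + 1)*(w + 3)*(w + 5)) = w^2 + 6*w + 5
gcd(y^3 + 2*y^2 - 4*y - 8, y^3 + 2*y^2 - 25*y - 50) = y + 2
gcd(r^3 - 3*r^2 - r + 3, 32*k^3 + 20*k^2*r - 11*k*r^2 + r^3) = 1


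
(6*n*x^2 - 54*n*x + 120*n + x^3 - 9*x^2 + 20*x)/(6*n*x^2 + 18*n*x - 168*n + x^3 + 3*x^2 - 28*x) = (x - 5)/(x + 7)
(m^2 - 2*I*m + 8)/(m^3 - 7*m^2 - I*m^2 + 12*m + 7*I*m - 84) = (m + 2*I)/(m^2 + m*(-7 + 3*I) - 21*I)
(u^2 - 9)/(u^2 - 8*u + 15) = (u + 3)/(u - 5)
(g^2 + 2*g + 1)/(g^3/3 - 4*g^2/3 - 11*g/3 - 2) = 3/(g - 6)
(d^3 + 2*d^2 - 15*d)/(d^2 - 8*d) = (d^2 + 2*d - 15)/(d - 8)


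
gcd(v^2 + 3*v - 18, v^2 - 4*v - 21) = 1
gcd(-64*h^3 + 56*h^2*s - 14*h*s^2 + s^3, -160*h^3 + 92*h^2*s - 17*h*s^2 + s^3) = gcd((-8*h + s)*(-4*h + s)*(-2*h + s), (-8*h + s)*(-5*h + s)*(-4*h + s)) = 32*h^2 - 12*h*s + s^2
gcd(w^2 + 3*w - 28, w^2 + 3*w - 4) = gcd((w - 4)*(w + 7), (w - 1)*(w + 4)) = 1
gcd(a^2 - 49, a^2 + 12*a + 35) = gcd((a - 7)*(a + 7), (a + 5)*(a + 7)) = a + 7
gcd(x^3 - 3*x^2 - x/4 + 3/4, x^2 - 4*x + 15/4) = 1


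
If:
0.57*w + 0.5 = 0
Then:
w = -0.88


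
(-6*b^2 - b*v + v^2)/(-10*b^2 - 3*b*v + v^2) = (-3*b + v)/(-5*b + v)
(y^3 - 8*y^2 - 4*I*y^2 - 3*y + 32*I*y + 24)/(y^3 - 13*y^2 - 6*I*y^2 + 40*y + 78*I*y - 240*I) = (y^2 - 4*I*y - 3)/(y^2 - y*(5 + 6*I) + 30*I)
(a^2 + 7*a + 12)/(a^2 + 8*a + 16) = (a + 3)/(a + 4)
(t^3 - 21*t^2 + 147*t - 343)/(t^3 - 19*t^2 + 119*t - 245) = (t - 7)/(t - 5)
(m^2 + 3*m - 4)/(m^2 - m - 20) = (m - 1)/(m - 5)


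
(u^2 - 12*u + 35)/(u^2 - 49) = (u - 5)/(u + 7)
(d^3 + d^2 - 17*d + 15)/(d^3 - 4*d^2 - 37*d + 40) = (d - 3)/(d - 8)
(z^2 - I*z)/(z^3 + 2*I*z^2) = (z - I)/(z*(z + 2*I))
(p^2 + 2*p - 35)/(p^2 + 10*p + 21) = (p - 5)/(p + 3)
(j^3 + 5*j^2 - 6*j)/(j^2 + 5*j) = (j^2 + 5*j - 6)/(j + 5)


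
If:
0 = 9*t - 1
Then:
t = 1/9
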